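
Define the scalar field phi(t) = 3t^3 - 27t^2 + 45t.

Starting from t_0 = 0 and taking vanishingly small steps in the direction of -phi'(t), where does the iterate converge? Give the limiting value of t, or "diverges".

phi'(t) = 9(t - 5)(t - 1), so phi'(0) = 45.
Gradient descent moves in the -phi' direction, i.e. t is decreasing.
There is no critical point below t=0, and phi' keeps the same sign, so the iterate runs off to −∞.

diverges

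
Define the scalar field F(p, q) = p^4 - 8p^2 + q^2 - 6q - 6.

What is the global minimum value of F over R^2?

F(p,q) separates as A(p) + B(q) − 6, so its minimum is min A + min B − 6.
A'(p) = 4p(p - 2)(p + 2) vanishes at p ∈ {-2, 0, 2}; B'(q) = 2q - 6 vanishes at q ∈ {3}.
Local minima of A (where A''>0): A(-2)=-16, A(2)=-16. Local minima of B: B(3)=-9.
So the global minimum of F is A(-2) + B(3) − 6 = -16 − 9 − 6 = -31, attained at (-2, 3).

-31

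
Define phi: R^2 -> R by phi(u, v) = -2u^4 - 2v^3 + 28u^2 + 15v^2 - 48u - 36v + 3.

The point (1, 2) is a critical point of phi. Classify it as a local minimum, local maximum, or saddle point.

local minimum

The mixed partial ∂²phi/∂u∂v is 0, so the Hessian at any point is diag(phi_uu, phi_vv) = diag(8(-3u^2 + 7), 6(-2v + 5)).
At (1, 2): H = diag(32, 6).
Both eigenvalues are positive, so H is positive definite: a local minimum.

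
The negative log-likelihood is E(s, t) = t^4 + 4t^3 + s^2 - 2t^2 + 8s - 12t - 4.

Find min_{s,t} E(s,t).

E(s,t) separates as P(s) + Q(t) − 4, so its minimum is min P + min Q − 4.
P'(s) = 2s + 8 vanishes at s ∈ {-4}; Q'(t) = 4(t - 1)(t + 1)(t + 3) vanishes at t ∈ {-3, -1, 1}.
Local minima of P (where P''>0): P(-4)=-16. Local minima of Q: Q(-3)=-9, Q(1)=-9.
So the global minimum of E is P(-4) + Q(-3) − 4 = -16 − 9 − 4 = -29, attained at (-4, -3).

-29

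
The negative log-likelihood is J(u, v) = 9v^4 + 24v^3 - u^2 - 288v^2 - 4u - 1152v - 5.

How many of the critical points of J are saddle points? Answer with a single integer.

2

J separates as a function of u plus a function of v, so ∇J=0 decouples.
∂J/∂u = -2(u + 2) = 0 at u ∈ {-2}; ∂J/∂v = 36(v - 4)(v + 2)(v + 4) = 0 at v ∈ {-4, -2, 4}.
The Hessian is diagonal: diag(J_uu, J_vv). Second derivatives: J_uu(-2)=-2; J_vv(-4)=576, J_vv(-2)=-432, J_vv(4)=1728.
Saddle points occur where the two diagonal entries have opposite signs: (-2, -4), (-2, 4). Count: 2.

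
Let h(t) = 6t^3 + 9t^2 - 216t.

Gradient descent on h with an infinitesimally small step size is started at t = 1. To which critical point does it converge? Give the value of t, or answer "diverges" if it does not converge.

3

h'(t) = 18(t - 3)(t + 4), so h'(1) = -180.
Gradient descent moves in the -h' direction, i.e. t is increasing.
The nearest critical point in that direction is t = 3, where h'' = 126 > 0 (a local minimum). The iterate converges there.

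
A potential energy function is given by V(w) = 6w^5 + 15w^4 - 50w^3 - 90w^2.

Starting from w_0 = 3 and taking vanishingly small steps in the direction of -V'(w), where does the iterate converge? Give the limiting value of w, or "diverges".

V'(w) = 30w(w - 2)(w + 1)(w + 3), so V'(3) = 2160.
Gradient descent moves in the -V' direction, i.e. w is decreasing.
The nearest critical point in that direction is w = 2, where V'' = 900 > 0 (a local minimum). The iterate converges there.

2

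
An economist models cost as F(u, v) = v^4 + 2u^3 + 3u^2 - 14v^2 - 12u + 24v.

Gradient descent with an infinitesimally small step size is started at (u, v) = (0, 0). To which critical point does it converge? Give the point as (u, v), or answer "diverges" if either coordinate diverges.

(1, -3)

F is separable, so gradient descent decouples: u follows -∂F/∂u, v follows -∂F/∂v.
∂F/∂u = 6(u - 1)(u + 2); at u=0 this is -12, so u increases.
∂F/∂v = 4(v - 2)(v - 1)(v + 3); at v=0 this is 24, so v decreases.
u converges to its nearest critical value 1 (a local min of the u-part); v converges to -3. The iterate converges to (1, -3).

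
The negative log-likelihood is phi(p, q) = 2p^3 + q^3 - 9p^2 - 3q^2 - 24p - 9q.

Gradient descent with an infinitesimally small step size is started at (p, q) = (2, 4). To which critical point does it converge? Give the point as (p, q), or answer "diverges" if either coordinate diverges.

(4, 3)

phi is separable, so gradient descent decouples: p follows -∂phi/∂p, q follows -∂phi/∂q.
∂phi/∂p = 6(p - 4)(p + 1); at p=2 this is -36, so p increases.
∂phi/∂q = 3(q - 3)(q + 1); at q=4 this is 15, so q decreases.
p converges to its nearest critical value 4 (a local min of the p-part); q converges to 3. The iterate converges to (4, 3).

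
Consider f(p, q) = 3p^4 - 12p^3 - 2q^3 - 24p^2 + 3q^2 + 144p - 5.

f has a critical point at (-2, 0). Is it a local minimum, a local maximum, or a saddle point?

The mixed partial ∂²f/∂p∂q is 0, so the Hessian at any point is diag(f_pp, f_qq) = diag(12(3p^2 - 6p - 4), 6(-2q + 1)).
At (-2, 0): H = diag(240, 6).
Both eigenvalues are positive, so H is positive definite: a local minimum.

local minimum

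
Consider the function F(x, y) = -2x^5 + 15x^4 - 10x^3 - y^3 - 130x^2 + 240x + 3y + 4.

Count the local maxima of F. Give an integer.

F separates as a function of x plus a function of y, so ∇F=0 decouples.
∂F/∂x = -10(x - 4)(x - 3)(x - 1)(x + 2) = 0 at x ∈ {-2, 1, 3, 4}; ∂F/∂y = -3(y - 1)(y + 1) = 0 at y ∈ {-1, 1}.
The Hessian is diagonal: diag(F_xx, F_yy). Second derivatives: F_xx(-2)=900, F_xx(1)=-180, F_xx(3)=100, F_xx(4)=-180; F_yy(-1)=6, F_yy(1)=-6.
Local maxima occur where both diagonal entries negative: (1, 1), (4, 1). Count: 2.

2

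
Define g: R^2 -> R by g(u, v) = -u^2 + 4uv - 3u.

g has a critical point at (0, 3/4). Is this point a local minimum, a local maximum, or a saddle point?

The Hessian of g is constant: H = [[-2, 4], [4, 0]].
det(H) = (-2)·0 − 4² = -16.
Since det(H) < 0, H is indefinite and the critical point is a saddle point.

saddle point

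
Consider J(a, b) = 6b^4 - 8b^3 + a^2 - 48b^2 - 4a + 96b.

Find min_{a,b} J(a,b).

-228

J(a,b) separates as P(a) + Q(b), so its minimum is min P + min Q.
P'(a) = 2a - 4 vanishes at a ∈ {2}; Q'(b) = 24(b - 2)(b - 1)(b + 2) vanishes at b ∈ {-2, 1, 2}.
Local minima of P (where P''>0): P(2)=-4. Local minima of Q: Q(-2)=-224, Q(2)=32.
So the global minimum of J is P(2) + Q(-2) = -4 − 224 = -228, attained at (2, -2).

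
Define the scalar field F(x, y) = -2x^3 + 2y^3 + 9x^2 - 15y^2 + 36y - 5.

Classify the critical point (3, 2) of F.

The mixed partial ∂²F/∂x∂y is 0, so the Hessian at any point is diag(F_xx, F_yy) = diag(6(-2x + 3), 6(2y - 5)).
At (3, 2): H = diag(-18, -6).
Both eigenvalues are negative, so H is negative definite: a local maximum.

local maximum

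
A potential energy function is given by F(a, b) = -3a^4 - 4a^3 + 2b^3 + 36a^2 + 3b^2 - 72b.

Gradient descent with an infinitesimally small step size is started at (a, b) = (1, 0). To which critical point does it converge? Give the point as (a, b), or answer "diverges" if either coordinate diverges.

F is separable, so gradient descent decouples: a follows -∂F/∂a, b follows -∂F/∂b.
∂F/∂a = -12a(a - 2)(a + 3); at a=1 this is 48, so a decreases.
∂F/∂b = 6(b - 3)(b + 4); at b=0 this is -72, so b increases.
a converges to its nearest critical value 0 (a local min of the a-part); b converges to 3. The iterate converges to (0, 3).

(0, 3)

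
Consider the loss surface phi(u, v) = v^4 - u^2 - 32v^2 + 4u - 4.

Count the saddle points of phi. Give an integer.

2

phi separates as a function of u plus a function of v, so ∇phi=0 decouples.
∂phi/∂u = -2(u - 2) = 0 at u ∈ {2}; ∂phi/∂v = 4v(v - 4)(v + 4) = 0 at v ∈ {-4, 0, 4}.
The Hessian is diagonal: diag(phi_uu, phi_vv). Second derivatives: phi_uu(2)=-2; phi_vv(-4)=128, phi_vv(0)=-64, phi_vv(4)=128.
Saddle points occur where the two diagonal entries have opposite signs: (2, -4), (2, 4). Count: 2.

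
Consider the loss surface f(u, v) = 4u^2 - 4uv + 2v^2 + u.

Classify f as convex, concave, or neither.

convex

f is quadratic, so its Hessian is the constant matrix H = [[8, -4], [-4, 4]].
det(H) = 16, tr(H) = 12.
det(H) > 0 and tr(H) > 0, so H is positive definite everywhere: convex.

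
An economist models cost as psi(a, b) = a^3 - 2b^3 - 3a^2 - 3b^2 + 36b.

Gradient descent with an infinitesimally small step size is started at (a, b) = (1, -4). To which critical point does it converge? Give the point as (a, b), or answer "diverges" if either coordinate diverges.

psi is separable, so gradient descent decouples: a follows -∂psi/∂a, b follows -∂psi/∂b.
∂psi/∂a = 3a(a - 2); at a=1 this is -3, so a increases.
∂psi/∂b = -6(b - 2)(b + 3); at b=-4 this is -36, so b increases.
a converges to its nearest critical value 2 (a local min of the a-part); b converges to -3. The iterate converges to (2, -3).

(2, -3)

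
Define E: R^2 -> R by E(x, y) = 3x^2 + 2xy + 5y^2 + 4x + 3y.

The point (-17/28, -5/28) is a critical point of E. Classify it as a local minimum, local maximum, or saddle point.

local minimum

The Hessian of E is constant: H = [[6, 2], [2, 10]].
det(H) = 6·10 − 2² = 56.
det(H) > 0 and tr(H) = 16 > 0, so H is positive definite and the point is a local minimum.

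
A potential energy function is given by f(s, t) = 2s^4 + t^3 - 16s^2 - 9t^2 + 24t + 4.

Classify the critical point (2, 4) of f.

local minimum

The mixed partial ∂²f/∂s∂t is 0, so the Hessian at any point is diag(f_ss, f_tt) = diag(8(3s^2 - 4), 6(t - 3)).
At (2, 4): H = diag(64, 6).
Both eigenvalues are positive, so H is positive definite: a local minimum.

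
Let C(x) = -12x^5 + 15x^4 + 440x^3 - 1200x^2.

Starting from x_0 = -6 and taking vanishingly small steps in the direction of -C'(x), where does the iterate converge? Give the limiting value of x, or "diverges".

C'(x) = -60x(x - 4)(x - 2)(x + 5), so C'(-6) = -28800.
Gradient descent moves in the -C' direction, i.e. x is increasing.
The nearest critical point in that direction is x = -5, where C'' = 18900 > 0 (a local minimum). The iterate converges there.

-5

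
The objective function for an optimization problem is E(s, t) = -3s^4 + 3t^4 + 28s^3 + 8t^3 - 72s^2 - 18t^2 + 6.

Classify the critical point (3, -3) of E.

The mixed partial ∂²E/∂s∂t is 0, so the Hessian at any point is diag(E_ss, E_tt) = diag(12(-3s^2 + 14s - 12), 12(3t^2 + 4t - 3)).
At (3, -3): H = diag(36, 144).
Both eigenvalues are positive, so H is positive definite: a local minimum.

local minimum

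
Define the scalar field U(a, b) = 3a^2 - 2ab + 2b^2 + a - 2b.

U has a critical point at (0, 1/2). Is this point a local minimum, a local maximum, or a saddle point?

local minimum

The Hessian of U is constant: H = [[6, -2], [-2, 4]].
det(H) = 6·4 − (-2)² = 20.
det(H) > 0 and tr(H) = 10 > 0, so H is positive definite and the point is a local minimum.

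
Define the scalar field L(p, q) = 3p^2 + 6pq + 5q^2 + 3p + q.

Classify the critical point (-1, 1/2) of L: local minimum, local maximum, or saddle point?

local minimum

The Hessian of L is constant: H = [[6, 6], [6, 10]].
det(H) = 6·10 − 6² = 24.
det(H) > 0 and tr(H) = 16 > 0, so H is positive definite and the point is a local minimum.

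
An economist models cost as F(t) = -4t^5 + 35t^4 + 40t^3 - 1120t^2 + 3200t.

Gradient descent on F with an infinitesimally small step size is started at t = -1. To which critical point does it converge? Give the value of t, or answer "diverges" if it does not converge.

F'(t) = -20(t - 5)(t - 4)(t - 2)(t + 4), so F'(-1) = 5400.
Gradient descent moves in the -F' direction, i.e. t is decreasing.
The nearest critical point in that direction is t = -4, where F'' = 8640 > 0 (a local minimum). The iterate converges there.

-4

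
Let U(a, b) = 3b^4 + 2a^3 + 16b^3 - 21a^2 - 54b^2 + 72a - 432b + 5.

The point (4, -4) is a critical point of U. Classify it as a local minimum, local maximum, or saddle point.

local minimum

The mixed partial ∂²U/∂a∂b is 0, so the Hessian at any point is diag(U_aa, U_bb) = diag(6(2a - 7), 12(3b^2 + 8b - 9)).
At (4, -4): H = diag(6, 84).
Both eigenvalues are positive, so H is positive definite: a local minimum.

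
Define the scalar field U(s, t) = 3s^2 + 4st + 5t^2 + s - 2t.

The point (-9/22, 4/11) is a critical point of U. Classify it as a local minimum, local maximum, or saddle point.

local minimum

The Hessian of U is constant: H = [[6, 4], [4, 10]].
det(H) = 6·10 − 4² = 44.
det(H) > 0 and tr(H) = 16 > 0, so H is positive definite and the point is a local minimum.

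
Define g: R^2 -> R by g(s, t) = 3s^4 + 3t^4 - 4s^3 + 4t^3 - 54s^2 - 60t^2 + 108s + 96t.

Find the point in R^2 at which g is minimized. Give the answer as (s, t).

g(s,t) separates as P(s) + Q(t), so its minimum is min P + min Q.
P'(s) = 12(s - 3)(s - 1)(s + 3) vanishes at s ∈ {-3, 1, 3}; Q'(t) = 12(t - 2)(t - 1)(t + 4) vanishes at t ∈ {-4, 1, 2}.
Local minima of P (where P''>0): P(-3)=-459, P(3)=-27. Local minima of Q: Q(-4)=-832, Q(2)=32.
So the global minimum of g is P(-3) + Q(-4) = -459 − 832 = -1291, attained at (-3, -4).

(-3, -4)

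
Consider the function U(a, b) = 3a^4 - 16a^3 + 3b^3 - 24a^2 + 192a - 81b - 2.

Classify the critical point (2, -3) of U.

local maximum

The mixed partial ∂²U/∂a∂b is 0, so the Hessian at any point is diag(U_aa, U_bb) = diag(12(3a^2 - 8a - 4), 18b).
At (2, -3): H = diag(-96, -54).
Both eigenvalues are negative, so H is negative definite: a local maximum.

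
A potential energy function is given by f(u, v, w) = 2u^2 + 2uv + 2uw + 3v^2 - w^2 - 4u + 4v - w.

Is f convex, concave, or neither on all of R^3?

neither

f is quadratic, so its Hessian is the constant matrix H = [[4, 2, 2], [2, 6, 0], [2, 0, -2]].
Leading principal minors: 4, 20, -64.
Neither pattern holds ⇒ H is indefinite ⇒ neither convex nor concave.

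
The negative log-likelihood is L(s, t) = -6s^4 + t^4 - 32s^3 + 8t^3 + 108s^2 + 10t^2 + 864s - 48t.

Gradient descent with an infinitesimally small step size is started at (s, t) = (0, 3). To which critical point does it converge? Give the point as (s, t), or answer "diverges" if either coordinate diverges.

(-3, 1)

L is separable, so gradient descent decouples: s follows -∂L/∂s, t follows -∂L/∂t.
∂L/∂s = -24(s - 3)(s + 3)(s + 4); at s=0 this is 864, so s decreases.
∂L/∂t = 4(t - 1)(t + 3)(t + 4); at t=3 this is 336, so t decreases.
s converges to its nearest critical value -3 (a local min of the s-part); t converges to 1. The iterate converges to (-3, 1).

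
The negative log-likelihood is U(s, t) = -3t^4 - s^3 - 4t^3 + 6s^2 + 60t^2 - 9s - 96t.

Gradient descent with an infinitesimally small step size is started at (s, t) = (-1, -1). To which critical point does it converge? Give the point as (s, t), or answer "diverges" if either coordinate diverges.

(1, 1)

U is separable, so gradient descent decouples: s follows -∂U/∂s, t follows -∂U/∂t.
∂U/∂s = -3(s - 3)(s - 1); at s=-1 this is -24, so s increases.
∂U/∂t = -12(t - 2)(t - 1)(t + 4); at t=-1 this is -216, so t increases.
s converges to its nearest critical value 1 (a local min of the s-part); t converges to 1. The iterate converges to (1, 1).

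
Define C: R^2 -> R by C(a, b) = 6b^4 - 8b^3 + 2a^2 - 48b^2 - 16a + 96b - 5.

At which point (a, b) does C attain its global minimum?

C(a,b) separates as P(a) + Q(b) − 5, so its minimum is min P + min Q − 5.
P'(a) = 4a - 16 vanishes at a ∈ {4}; Q'(b) = 24(b - 2)(b - 1)(b + 2) vanishes at b ∈ {-2, 1, 2}.
Local minima of P (where P''>0): P(4)=-32. Local minima of Q: Q(-2)=-224, Q(2)=32.
So the global minimum of C is P(4) + Q(-2) − 5 = -32 − 224 − 5 = -261, attained at (4, -2).

(4, -2)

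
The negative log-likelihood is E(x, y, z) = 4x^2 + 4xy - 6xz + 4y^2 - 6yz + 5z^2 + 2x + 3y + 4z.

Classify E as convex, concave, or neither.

convex

E is quadratic, so its Hessian is the constant matrix H = [[8, 4, -6], [4, 8, -6], [-6, -6, 10]].
Leading principal minors: 8, 48, 192.
All positive ⇒ H ≻ 0 ⇒ convex.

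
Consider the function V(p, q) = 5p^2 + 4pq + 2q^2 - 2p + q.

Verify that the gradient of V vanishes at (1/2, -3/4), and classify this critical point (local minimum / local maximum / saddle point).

local minimum

∇V = (10p + 4q - 2, 4p + 4q + 1); substituting (1/2, -3/4) gives ∇V = (0, 0), so (1/2, -3/4) is indeed a critical point.
The Hessian of V is constant: H = [[10, 4], [4, 4]].
det(H) = 10·4 − 4² = 24.
det(H) > 0 and tr(H) = 14 > 0, so H is positive definite and the point is a local minimum.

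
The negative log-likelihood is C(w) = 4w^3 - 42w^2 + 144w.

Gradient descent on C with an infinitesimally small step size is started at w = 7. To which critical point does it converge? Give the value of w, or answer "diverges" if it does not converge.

4

C'(w) = 12(w - 4)(w - 3), so C'(7) = 144.
Gradient descent moves in the -C' direction, i.e. w is decreasing.
The nearest critical point in that direction is w = 4, where C'' = 12 > 0 (a local minimum). The iterate converges there.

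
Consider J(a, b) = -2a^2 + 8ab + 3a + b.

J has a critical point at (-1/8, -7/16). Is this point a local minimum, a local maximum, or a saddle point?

The Hessian of J is constant: H = [[-4, 8], [8, 0]].
det(H) = (-4)·0 − 8² = -64.
Since det(H) < 0, H is indefinite and the critical point is a saddle point.

saddle point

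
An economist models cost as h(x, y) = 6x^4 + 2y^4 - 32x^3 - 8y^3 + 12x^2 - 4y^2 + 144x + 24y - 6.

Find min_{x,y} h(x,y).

h(x,y) separates as P(x) + Q(y) − 6, so its minimum is min P + min Q − 6.
P'(x) = 24(x - 3)(x - 2)(x + 1) vanishes at x ∈ {-1, 2, 3}; Q'(y) = 8(y - 3)(y - 1)(y + 1) vanishes at y ∈ {-1, 1, 3}.
Local minima of P (where P''>0): P(-1)=-94, P(3)=162. Local minima of Q: Q(-1)=-18, Q(3)=-18.
So the global minimum of h is P(-1) + Q(-1) − 6 = -94 − 18 − 6 = -118, attained at (-1, -1).

-118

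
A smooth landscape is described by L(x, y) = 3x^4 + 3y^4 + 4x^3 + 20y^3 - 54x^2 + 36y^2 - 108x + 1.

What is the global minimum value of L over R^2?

-458

L(x,y) separates as P(x) + Q(y) + 1, so its minimum is min P + min Q + 1.
P'(x) = 12(x - 3)(x + 1)(x + 3) vanishes at x ∈ {-3, -1, 3}; Q'(y) = 12y(y + 2)(y + 3) vanishes at y ∈ {-3, -2, 0}.
Local minima of P (where P''>0): P(-3)=-27, P(3)=-459. Local minima of Q: Q(-3)=27, Q(0)=0.
So the global minimum of L is P(3) + Q(0) + 1 = -459 + 0 + 1 = -458, attained at (3, 0).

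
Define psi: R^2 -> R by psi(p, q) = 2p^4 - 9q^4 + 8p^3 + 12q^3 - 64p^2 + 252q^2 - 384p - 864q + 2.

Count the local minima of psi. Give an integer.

psi separates as a function of p plus a function of q, so ∇psi=0 decouples.
∂psi/∂p = 8(p - 4)(p + 3)(p + 4) = 0 at p ∈ {-4, -3, 4}; ∂psi/∂q = -36(q - 3)(q - 2)(q + 4) = 0 at q ∈ {-4, 2, 3}.
The Hessian is diagonal: diag(psi_pp, psi_qq). Second derivatives: psi_pp(-4)=64, psi_pp(-3)=-56, psi_pp(4)=448; psi_qq(-4)=-1512, psi_qq(2)=216, psi_qq(3)=-252.
Local minima occur where both diagonal entries positive: (-4, 2), (4, 2). Count: 2.

2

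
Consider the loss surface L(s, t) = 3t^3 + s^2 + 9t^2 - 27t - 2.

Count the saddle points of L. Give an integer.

1

L separates as a function of s plus a function of t, so ∇L=0 decouples.
∂L/∂s = 2s = 0 at s ∈ {0}; ∂L/∂t = 9(t - 1)(t + 3) = 0 at t ∈ {-3, 1}.
The Hessian is diagonal: diag(L_ss, L_tt). Second derivatives: L_ss(0)=2; L_tt(-3)=-36, L_tt(1)=36.
Saddle points occur where the two diagonal entries have opposite signs: (0, -3). Count: 1.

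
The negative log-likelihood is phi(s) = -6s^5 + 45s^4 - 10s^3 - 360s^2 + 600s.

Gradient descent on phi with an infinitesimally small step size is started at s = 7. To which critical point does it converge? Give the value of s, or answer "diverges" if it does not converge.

phi'(s) = -30(s - 5)(s - 2)(s - 1)(s + 2), so phi'(7) = -16200.
Gradient descent moves in the -phi' direction, i.e. s is increasing.
There is no critical point above s=7, and phi' keeps the same sign, so the iterate runs off to +∞.

diverges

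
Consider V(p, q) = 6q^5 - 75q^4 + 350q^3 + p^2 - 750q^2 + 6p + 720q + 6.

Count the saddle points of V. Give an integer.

2

V separates as a function of p plus a function of q, so ∇V=0 decouples.
∂V/∂p = 2(p + 3) = 0 at p ∈ {-3}; ∂V/∂q = 30(q - 4)(q - 3)(q - 2)(q - 1) = 0 at q ∈ {1, 2, 3, 4}.
The Hessian is diagonal: diag(V_pp, V_qq). Second derivatives: V_pp(-3)=2; V_qq(1)=-180, V_qq(2)=60, V_qq(3)=-60, V_qq(4)=180.
Saddle points occur where the two diagonal entries have opposite signs: (-3, 1), (-3, 3). Count: 2.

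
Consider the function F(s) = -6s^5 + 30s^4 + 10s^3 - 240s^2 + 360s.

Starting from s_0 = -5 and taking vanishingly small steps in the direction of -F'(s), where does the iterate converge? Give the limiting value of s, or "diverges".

-2

F'(s) = -30(s - 3)(s - 2)(s - 1)(s + 2), so F'(-5) = -30240.
Gradient descent moves in the -F' direction, i.e. s is increasing.
The nearest critical point in that direction is s = -2, where F'' = 1800 > 0 (a local minimum). The iterate converges there.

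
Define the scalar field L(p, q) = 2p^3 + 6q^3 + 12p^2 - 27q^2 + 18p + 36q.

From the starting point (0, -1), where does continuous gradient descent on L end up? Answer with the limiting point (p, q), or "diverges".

L is separable, so gradient descent decouples: p follows -∂L/∂p, q follows -∂L/∂q.
∂L/∂p = 6(p + 1)(p + 3); at p=0 this is 18, so p decreases.
∂L/∂q = 18(q - 2)(q - 1); at q=-1 this is 108, so q decreases.
The q-coordinate has no critical point in that direction and runs off to infinity.

diverges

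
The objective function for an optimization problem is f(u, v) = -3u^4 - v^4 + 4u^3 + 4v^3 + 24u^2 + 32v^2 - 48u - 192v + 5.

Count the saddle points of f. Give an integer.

f separates as a function of u plus a function of v, so ∇f=0 decouples.
∂f/∂u = -12(u - 2)(u - 1)(u + 2) = 0 at u ∈ {-2, 1, 2}; ∂f/∂v = -4(v - 4)(v - 3)(v + 4) = 0 at v ∈ {-4, 3, 4}.
The Hessian is diagonal: diag(f_uu, f_vv). Second derivatives: f_uu(-2)=-144, f_uu(1)=36, f_uu(2)=-48; f_vv(-4)=-224, f_vv(3)=28, f_vv(4)=-32.
Saddle points occur where the two diagonal entries have opposite signs: (-2, 3), (1, -4), (1, 4), (2, 3). Count: 4.

4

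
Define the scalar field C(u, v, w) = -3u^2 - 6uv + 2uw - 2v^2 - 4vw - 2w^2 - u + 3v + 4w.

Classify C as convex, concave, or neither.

neither

C is quadratic, so its Hessian is the constant matrix H = [[-6, -6, 2], [-6, -4, -4], [2, -4, -4]].
Leading principal minors: -6, -12, 256.
Neither pattern holds ⇒ H is indefinite ⇒ neither convex nor concave.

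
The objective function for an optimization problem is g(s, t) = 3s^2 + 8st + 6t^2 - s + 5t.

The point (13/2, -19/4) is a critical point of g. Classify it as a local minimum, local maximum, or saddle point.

local minimum

The Hessian of g is constant: H = [[6, 8], [8, 12]].
det(H) = 6·12 − 8² = 8.
det(H) > 0 and tr(H) = 18 > 0, so H is positive definite and the point is a local minimum.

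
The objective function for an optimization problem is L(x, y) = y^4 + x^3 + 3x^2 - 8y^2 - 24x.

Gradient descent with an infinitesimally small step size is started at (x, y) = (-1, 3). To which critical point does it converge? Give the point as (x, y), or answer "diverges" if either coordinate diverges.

(2, 2)

L is separable, so gradient descent decouples: x follows -∂L/∂x, y follows -∂L/∂y.
∂L/∂x = 3(x - 2)(x + 4); at x=-1 this is -27, so x increases.
∂L/∂y = 4y(y - 2)(y + 2); at y=3 this is 60, so y decreases.
x converges to its nearest critical value 2 (a local min of the x-part); y converges to 2. The iterate converges to (2, 2).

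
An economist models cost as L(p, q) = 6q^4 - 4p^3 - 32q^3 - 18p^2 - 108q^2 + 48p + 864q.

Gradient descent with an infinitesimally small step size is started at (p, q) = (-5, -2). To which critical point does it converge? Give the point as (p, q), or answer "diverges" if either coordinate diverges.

(-4, -3)

L is separable, so gradient descent decouples: p follows -∂L/∂p, q follows -∂L/∂q.
∂L/∂p = -12(p - 1)(p + 4); at p=-5 this is -72, so p increases.
∂L/∂q = 24(q - 4)(q - 3)(q + 3); at q=-2 this is 720, so q decreases.
p converges to its nearest critical value -4 (a local min of the p-part); q converges to -3. The iterate converges to (-4, -3).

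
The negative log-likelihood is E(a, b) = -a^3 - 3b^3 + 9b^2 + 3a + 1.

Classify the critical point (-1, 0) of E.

local minimum

The mixed partial ∂²E/∂a∂b is 0, so the Hessian at any point is diag(E_aa, E_bb) = diag(-6a, 18(-b + 1)).
At (-1, 0): H = diag(6, 18).
Both eigenvalues are positive, so H is positive definite: a local minimum.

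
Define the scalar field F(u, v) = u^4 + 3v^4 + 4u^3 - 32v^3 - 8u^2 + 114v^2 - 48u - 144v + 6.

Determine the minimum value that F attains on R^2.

-133

F(u,v) separates as P(u) + Q(v) + 6, so its minimum is min P + min Q + 6.
P'(u) = 4(u - 2)(u + 2)(u + 3) vanishes at u ∈ {-3, -2, 2}; Q'(v) = 12(v - 4)(v - 3)(v - 1) vanishes at v ∈ {1, 3, 4}.
Local minima of P (where P''>0): P(-3)=45, P(2)=-80. Local minima of Q: Q(1)=-59, Q(4)=-32.
So the global minimum of F is P(2) + Q(1) + 6 = -80 − 59 + 6 = -133, attained at (2, 1).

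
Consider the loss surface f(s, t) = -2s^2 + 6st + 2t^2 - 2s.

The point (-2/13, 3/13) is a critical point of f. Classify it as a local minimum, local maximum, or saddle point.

The Hessian of f is constant: H = [[-4, 6], [6, 4]].
det(H) = (-4)·4 − 6² = -52.
Since det(H) < 0, H is indefinite and the critical point is a saddle point.

saddle point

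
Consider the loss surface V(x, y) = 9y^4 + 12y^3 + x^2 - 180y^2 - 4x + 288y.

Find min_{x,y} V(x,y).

-2500

V(x,y) separates as P(x) + Q(y), so its minimum is min P + min Q.
P'(x) = 2x - 4 vanishes at x ∈ {2}; Q'(y) = 36(y - 2)(y - 1)(y + 4) vanishes at y ∈ {-4, 1, 2}.
Local minima of P (where P''>0): P(2)=-4. Local minima of Q: Q(-4)=-2496, Q(2)=96.
So the global minimum of V is P(2) + Q(-4) = -4 − 2496 = -2500, attained at (2, -4).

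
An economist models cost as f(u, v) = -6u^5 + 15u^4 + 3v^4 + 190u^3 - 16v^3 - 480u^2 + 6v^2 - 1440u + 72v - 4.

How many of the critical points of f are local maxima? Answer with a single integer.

2

f separates as a function of u plus a function of v, so ∇f=0 decouples.
∂f/∂u = -30(u - 4)(u - 3)(u + 1)(u + 4) = 0 at u ∈ {-4, -1, 3, 4}; ∂f/∂v = 12(v - 3)(v - 2)(v + 1) = 0 at v ∈ {-1, 2, 3}.
The Hessian is diagonal: diag(f_uu, f_vv). Second derivatives: f_uu(-4)=5040, f_uu(-1)=-1800, f_uu(3)=840, f_uu(4)=-1200; f_vv(-1)=144, f_vv(2)=-36, f_vv(3)=48.
Local maxima occur where both diagonal entries negative: (-1, 2), (4, 2). Count: 2.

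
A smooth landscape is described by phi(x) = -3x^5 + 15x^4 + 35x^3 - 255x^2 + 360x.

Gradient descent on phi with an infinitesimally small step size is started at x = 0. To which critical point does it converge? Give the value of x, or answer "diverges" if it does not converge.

-3

phi'(x) = -15(x - 4)(x - 2)(x - 1)(x + 3), so phi'(0) = 360.
Gradient descent moves in the -phi' direction, i.e. x is decreasing.
The nearest critical point in that direction is x = -3, where phi'' = 2100 > 0 (a local minimum). The iterate converges there.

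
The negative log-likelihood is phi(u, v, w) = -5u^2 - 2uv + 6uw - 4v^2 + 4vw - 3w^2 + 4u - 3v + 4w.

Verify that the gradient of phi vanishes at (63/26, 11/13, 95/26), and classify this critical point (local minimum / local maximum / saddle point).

local maximum

∇phi = (-10u - 2v + 6w + 4, -2u - 8v + 4w - 3, 6u + 4v - 6w + 4); substituting (63/26, 11/13, 95/26) gives ∇phi = (0, 0, 0), so (63/26, 11/13, 95/26) is indeed a critical point.
The Hessian is constant: H = [[-10, -2, 6], [-2, -8, 4], [6, 4, -6]].
Leading principal minors: Δ₁ = -10, Δ₂ = 76, Δ₃ = -104.
The minors alternate sign starting negative (−, +, −), so H is negative definite: a local maximum.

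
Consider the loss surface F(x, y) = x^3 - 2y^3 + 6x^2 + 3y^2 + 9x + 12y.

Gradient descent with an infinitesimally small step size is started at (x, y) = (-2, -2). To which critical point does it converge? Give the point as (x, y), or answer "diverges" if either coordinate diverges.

(-1, -1)

F is separable, so gradient descent decouples: x follows -∂F/∂x, y follows -∂F/∂y.
∂F/∂x = 3(x + 1)(x + 3); at x=-2 this is -3, so x increases.
∂F/∂y = -6(y - 2)(y + 1); at y=-2 this is -24, so y increases.
x converges to its nearest critical value -1 (a local min of the x-part); y converges to -1. The iterate converges to (-1, -1).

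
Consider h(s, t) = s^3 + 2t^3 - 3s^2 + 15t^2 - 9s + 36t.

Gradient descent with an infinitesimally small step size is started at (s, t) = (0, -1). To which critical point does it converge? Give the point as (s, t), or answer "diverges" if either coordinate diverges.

h is separable, so gradient descent decouples: s follows -∂h/∂s, t follows -∂h/∂t.
∂h/∂s = 3(s - 3)(s + 1); at s=0 this is -9, so s increases.
∂h/∂t = 6(t + 2)(t + 3); at t=-1 this is 12, so t decreases.
s converges to its nearest critical value 3 (a local min of the s-part); t converges to -2. The iterate converges to (3, -2).

(3, -2)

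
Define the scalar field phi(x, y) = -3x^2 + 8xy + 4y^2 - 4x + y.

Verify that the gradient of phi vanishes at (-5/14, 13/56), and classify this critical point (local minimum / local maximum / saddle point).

∇phi = (-6x + 8y - 4, 8x + 8y + 1); substituting (-5/14, 13/56) gives ∇phi = (0, 0), so (-5/14, 13/56) is indeed a critical point.
The Hessian of phi is constant: H = [[-6, 8], [8, 8]].
det(H) = (-6)·8 − 8² = -112.
Since det(H) < 0, H is indefinite and the critical point is a saddle point.

saddle point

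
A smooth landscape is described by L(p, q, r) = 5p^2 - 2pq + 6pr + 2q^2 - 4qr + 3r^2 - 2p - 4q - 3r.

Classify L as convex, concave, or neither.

convex

L is quadratic, so its Hessian is the constant matrix H = [[10, -2, 6], [-2, 4, -4], [6, -4, 6]].
Leading principal minors: 10, 36, 8.
All positive ⇒ H ≻ 0 ⇒ convex.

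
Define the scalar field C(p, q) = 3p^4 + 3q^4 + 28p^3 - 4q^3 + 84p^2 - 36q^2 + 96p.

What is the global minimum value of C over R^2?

C(p,q) separates as A(p) + B(q), so its minimum is min A + min B.
A'(p) = 12(p + 1)(p + 2)(p + 4) vanishes at p ∈ {-4, -2, -1}; B'(q) = 12q(q - 3)(q + 2) vanishes at q ∈ {-2, 0, 3}.
Local minima of A (where A''>0): A(-4)=-64, A(-1)=-37. Local minima of B: B(-2)=-64, B(3)=-189.
So the global minimum of C is A(-4) + B(3) = -64 − 189 = -253, attained at (-4, 3).

-253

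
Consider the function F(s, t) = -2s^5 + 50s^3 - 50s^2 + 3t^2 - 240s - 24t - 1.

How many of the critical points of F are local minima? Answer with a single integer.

F separates as a function of s plus a function of t, so ∇F=0 decouples.
∂F/∂s = -10(s - 3)(s - 2)(s + 1)(s + 4) = 0 at s ∈ {-4, -1, 2, 3}; ∂F/∂t = 6(t - 4) = 0 at t ∈ {4}.
The Hessian is diagonal: diag(F_ss, F_tt). Second derivatives: F_ss(-4)=1260, F_ss(-1)=-360, F_ss(2)=180, F_ss(3)=-280; F_tt(4)=6.
Local minima occur where both diagonal entries positive: (-4, 4), (2, 4). Count: 2.

2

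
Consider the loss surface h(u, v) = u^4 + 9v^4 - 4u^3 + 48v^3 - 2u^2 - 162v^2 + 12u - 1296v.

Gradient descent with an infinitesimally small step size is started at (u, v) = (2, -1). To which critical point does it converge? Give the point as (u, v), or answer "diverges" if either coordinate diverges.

h is separable, so gradient descent decouples: u follows -∂h/∂u, v follows -∂h/∂v.
∂h/∂u = 4(u - 3)(u - 1)(u + 1); at u=2 this is -12, so u increases.
∂h/∂v = 36(v - 3)(v + 3)(v + 4); at v=-1 this is -864, so v increases.
u converges to its nearest critical value 3 (a local min of the u-part); v converges to 3. The iterate converges to (3, 3).

(3, 3)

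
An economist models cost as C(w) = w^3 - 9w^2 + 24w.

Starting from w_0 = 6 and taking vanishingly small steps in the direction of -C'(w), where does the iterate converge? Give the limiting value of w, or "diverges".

4

C'(w) = 3(w - 4)(w - 2), so C'(6) = 24.
Gradient descent moves in the -C' direction, i.e. w is decreasing.
The nearest critical point in that direction is w = 4, where C'' = 6 > 0 (a local minimum). The iterate converges there.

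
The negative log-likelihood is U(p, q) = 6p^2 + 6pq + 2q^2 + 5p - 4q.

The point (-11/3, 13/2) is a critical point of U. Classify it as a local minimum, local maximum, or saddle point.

local minimum

The Hessian of U is constant: H = [[12, 6], [6, 4]].
det(H) = 12·4 − 6² = 12.
det(H) > 0 and tr(H) = 16 > 0, so H is positive definite and the point is a local minimum.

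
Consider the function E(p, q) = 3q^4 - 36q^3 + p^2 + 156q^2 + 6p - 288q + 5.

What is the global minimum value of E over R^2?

E(p,q) separates as A(p) + B(q) + 5, so its minimum is min A + min B + 5.
A'(p) = 2p + 6 vanishes at p ∈ {-3}; B'(q) = 12(q - 4)(q - 3)(q - 2) vanishes at q ∈ {2, 3, 4}.
Local minima of A (where A''>0): A(-3)=-9. Local minima of B: B(2)=-192, B(4)=-192.
So the global minimum of E is A(-3) + B(2) + 5 = -9 − 192 + 5 = -196, attained at (-3, 2).

-196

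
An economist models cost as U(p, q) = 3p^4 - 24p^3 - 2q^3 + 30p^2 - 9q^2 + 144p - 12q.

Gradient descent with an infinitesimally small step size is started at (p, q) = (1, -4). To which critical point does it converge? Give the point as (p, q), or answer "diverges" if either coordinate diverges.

(-1, -2)

U is separable, so gradient descent decouples: p follows -∂U/∂p, q follows -∂U/∂q.
∂U/∂p = 12(p - 4)(p - 3)(p + 1); at p=1 this is 144, so p decreases.
∂U/∂q = -6(q + 1)(q + 2); at q=-4 this is -36, so q increases.
p converges to its nearest critical value -1 (a local min of the p-part); q converges to -2. The iterate converges to (-1, -2).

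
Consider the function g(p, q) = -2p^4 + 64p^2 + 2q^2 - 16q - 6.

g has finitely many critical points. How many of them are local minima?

1

g separates as a function of p plus a function of q, so ∇g=0 decouples.
∂g/∂p = -8p(p - 4)(p + 4) = 0 at p ∈ {-4, 0, 4}; ∂g/∂q = 4(q - 4) = 0 at q ∈ {4}.
The Hessian is diagonal: diag(g_pp, g_qq). Second derivatives: g_pp(-4)=-256, g_pp(0)=128, g_pp(4)=-256; g_qq(4)=4.
Local minima occur where both diagonal entries positive: (0, 4). Count: 1.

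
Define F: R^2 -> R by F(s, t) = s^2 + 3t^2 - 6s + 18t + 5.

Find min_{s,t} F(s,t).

-31

F(s,t) separates as P(s) + Q(t) + 5, so its minimum is min P + min Q + 5.
P'(s) = 2s - 6 vanishes at s ∈ {3}; Q'(t) = 6(t + 3) vanishes at t ∈ {-3}.
Local minima of P (where P''>0): P(3)=-9. Local minima of Q: Q(-3)=-27.
So the global minimum of F is P(3) + Q(-3) + 5 = -9 − 27 + 5 = -31, attained at (3, -3).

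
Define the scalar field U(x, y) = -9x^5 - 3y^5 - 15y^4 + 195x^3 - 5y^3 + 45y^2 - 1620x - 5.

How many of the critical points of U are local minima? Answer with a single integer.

4

U separates as a function of x plus a function of y, so ∇U=0 decouples.
∂U/∂x = -45(x - 3)(x - 2)(x + 2)(x + 3) = 0 at x ∈ {-3, -2, 2, 3}; ∂U/∂y = -15y(y - 1)(y + 2)(y + 3) = 0 at y ∈ {-3, -2, 0, 1}.
The Hessian is diagonal: diag(U_xx, U_yy). Second derivatives: U_xx(-3)=1350, U_xx(-2)=-900, U_xx(2)=900, U_xx(3)=-1350; U_yy(-3)=180, U_yy(-2)=-90, U_yy(0)=90, U_yy(1)=-180.
Local minima occur where both diagonal entries positive: (-3, -3), (-3, 0), (2, -3), (2, 0). Count: 4.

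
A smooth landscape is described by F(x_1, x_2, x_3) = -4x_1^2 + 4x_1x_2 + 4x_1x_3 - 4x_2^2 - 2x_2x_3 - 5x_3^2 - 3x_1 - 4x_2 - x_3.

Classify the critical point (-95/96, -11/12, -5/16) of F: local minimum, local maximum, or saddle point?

local maximum

The Hessian is constant: H = [[-8, 4, 4], [4, -8, -2], [4, -2, -10]].
Leading principal minors: Δ₁ = -8, Δ₂ = 48, Δ₃ = -384.
The minors alternate sign starting negative (−, +, −), so H is negative definite: a local maximum.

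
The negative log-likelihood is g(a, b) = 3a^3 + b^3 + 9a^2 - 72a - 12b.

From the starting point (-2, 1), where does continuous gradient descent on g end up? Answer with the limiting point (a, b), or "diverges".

(2, 2)

g is separable, so gradient descent decouples: a follows -∂g/∂a, b follows -∂g/∂b.
∂g/∂a = 9(a - 2)(a + 4); at a=-2 this is -72, so a increases.
∂g/∂b = 3(b - 2)(b + 2); at b=1 this is -9, so b increases.
a converges to its nearest critical value 2 (a local min of the a-part); b converges to 2. The iterate converges to (2, 2).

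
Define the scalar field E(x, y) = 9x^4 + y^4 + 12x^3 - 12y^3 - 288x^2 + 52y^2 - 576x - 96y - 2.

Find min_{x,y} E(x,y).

E(x,y) separates as P(x) + Q(y) − 2, so its minimum is min P + min Q − 2.
P'(x) = 36(x - 4)(x + 1)(x + 4) vanishes at x ∈ {-4, -1, 4}; Q'(y) = 4(y - 4)(y - 3)(y - 2) vanishes at y ∈ {2, 3, 4}.
Local minima of P (where P''>0): P(-4)=-768, P(4)=-3840. Local minima of Q: Q(2)=-64, Q(4)=-64.
So the global minimum of E is P(4) + Q(2) − 2 = -3840 − 64 − 2 = -3906, attained at (4, 2).

-3906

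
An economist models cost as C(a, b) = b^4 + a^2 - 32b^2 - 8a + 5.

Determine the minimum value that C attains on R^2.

C(a,b) separates as P(a) + Q(b) + 5, so its minimum is min P + min Q + 5.
P'(a) = 2a - 8 vanishes at a ∈ {4}; Q'(b) = 4b(b - 4)(b + 4) vanishes at b ∈ {-4, 0, 4}.
Local minima of P (where P''>0): P(4)=-16. Local minima of Q: Q(-4)=-256, Q(4)=-256.
So the global minimum of C is P(4) + Q(-4) + 5 = -16 − 256 + 5 = -267, attained at (4, -4).

-267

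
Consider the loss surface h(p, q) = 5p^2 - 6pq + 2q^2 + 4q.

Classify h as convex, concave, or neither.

convex

h is quadratic, so its Hessian is the constant matrix H = [[10, -6], [-6, 4]].
det(H) = 4, tr(H) = 14.
det(H) > 0 and tr(H) > 0, so H is positive definite everywhere: convex.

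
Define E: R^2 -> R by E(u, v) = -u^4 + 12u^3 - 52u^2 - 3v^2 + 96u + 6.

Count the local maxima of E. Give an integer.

E separates as a function of u plus a function of v, so ∇E=0 decouples.
∂E/∂u = -4(u - 4)(u - 3)(u - 2) = 0 at u ∈ {2, 3, 4}; ∂E/∂v = -6v = 0 at v ∈ {0}.
The Hessian is diagonal: diag(E_uu, E_vv). Second derivatives: E_uu(2)=-8, E_uu(3)=4, E_uu(4)=-8; E_vv(0)=-6.
Local maxima occur where both diagonal entries negative: (2, 0), (4, 0). Count: 2.

2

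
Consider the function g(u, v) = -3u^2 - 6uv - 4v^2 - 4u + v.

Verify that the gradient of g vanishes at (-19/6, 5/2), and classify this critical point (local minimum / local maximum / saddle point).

local maximum

∇g = (-6u - 6v - 4, -6u - 8v + 1); substituting (-19/6, 5/2) gives ∇g = (0, 0), so (-19/6, 5/2) is indeed a critical point.
The Hessian of g is constant: H = [[-6, -6], [-6, -8]].
det(H) = (-6)·(-8) − (-6)² = 12.
det(H) > 0 and tr(H) = -14 < 0, so H is negative definite and the point is a local maximum.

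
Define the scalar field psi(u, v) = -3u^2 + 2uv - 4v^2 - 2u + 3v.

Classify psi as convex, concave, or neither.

psi is quadratic, so its Hessian is the constant matrix H = [[-6, 2], [2, -8]].
det(H) = 44, tr(H) = -14.
det(H) > 0 and tr(H) < 0, so H is negative definite everywhere: concave.

concave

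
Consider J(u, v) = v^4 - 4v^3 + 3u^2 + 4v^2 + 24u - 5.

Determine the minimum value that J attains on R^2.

J(u,v) separates as P(u) + Q(v) − 5, so its minimum is min P + min Q − 5.
P'(u) = 6u + 24 vanishes at u ∈ {-4}; Q'(v) = 4v(v - 2)(v - 1) vanishes at v ∈ {0, 1, 2}.
Local minima of P (where P''>0): P(-4)=-48. Local minima of Q: Q(0)=0, Q(2)=0.
So the global minimum of J is P(-4) + Q(0) − 5 = -48 + 0 − 5 = -53, attained at (-4, 0).

-53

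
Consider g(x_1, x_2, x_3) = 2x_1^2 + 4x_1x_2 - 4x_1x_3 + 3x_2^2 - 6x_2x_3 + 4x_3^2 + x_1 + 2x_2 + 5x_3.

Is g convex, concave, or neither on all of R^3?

g is quadratic, so its Hessian is the constant matrix H = [[4, 4, -4], [4, 6, -6], [-4, -6, 8]].
Leading principal minors: 4, 8, 16.
All positive ⇒ H ≻ 0 ⇒ convex.

convex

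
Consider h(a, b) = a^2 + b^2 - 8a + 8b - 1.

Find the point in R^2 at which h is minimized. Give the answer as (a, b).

h(a,b) separates as P(a) + Q(b) − 1, so its minimum is min P + min Q − 1.
P'(a) = 2a - 8 vanishes at a ∈ {4}; Q'(b) = 2b + 8 vanishes at b ∈ {-4}.
Local minima of P (where P''>0): P(4)=-16. Local minima of Q: Q(-4)=-16.
So the global minimum of h is P(4) + Q(-4) − 1 = -16 − 16 − 1 = -33, attained at (4, -4).

(4, -4)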